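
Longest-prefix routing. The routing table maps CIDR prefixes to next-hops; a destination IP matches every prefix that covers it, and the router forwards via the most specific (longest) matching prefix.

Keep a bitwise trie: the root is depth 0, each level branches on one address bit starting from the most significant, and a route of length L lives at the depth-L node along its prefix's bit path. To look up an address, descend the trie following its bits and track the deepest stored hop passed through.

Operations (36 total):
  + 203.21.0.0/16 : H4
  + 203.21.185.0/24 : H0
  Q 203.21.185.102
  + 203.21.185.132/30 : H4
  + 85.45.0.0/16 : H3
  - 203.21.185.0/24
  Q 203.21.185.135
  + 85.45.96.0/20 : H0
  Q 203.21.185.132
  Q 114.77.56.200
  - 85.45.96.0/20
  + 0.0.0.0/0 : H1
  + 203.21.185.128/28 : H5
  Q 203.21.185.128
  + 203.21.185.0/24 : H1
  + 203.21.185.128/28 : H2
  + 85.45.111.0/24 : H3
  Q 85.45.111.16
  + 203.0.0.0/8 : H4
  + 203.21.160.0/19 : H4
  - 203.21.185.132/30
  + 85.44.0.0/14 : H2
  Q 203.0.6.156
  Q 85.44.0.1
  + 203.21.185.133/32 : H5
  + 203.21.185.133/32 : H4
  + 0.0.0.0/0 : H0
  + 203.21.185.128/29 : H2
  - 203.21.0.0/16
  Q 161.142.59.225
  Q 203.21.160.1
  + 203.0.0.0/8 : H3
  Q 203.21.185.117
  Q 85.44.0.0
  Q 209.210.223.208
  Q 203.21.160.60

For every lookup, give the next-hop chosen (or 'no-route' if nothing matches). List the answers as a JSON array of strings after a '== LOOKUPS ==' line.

Process each operation:
  + 203.21.0.0/16 (H4) depth=16
  + 203.21.185.0/24 (H0) depth=24
  lookup 203.21.185.102: bits 110010110001010110111001 walk d0:-→d1:-→d2:-→d3:-→d4:-→d5:-→d6:-→d7:-→d8:-→d9:-→d10:-→d11:-→d12:-→d13:-→d14:-→d15:-→d16:H4→d17:-→d18:-→d19:-→d20:-→d21:-→d22:-→d23:-→d24:H0 -> H0
  + 203.21.185.132/30 (H4) depth=30
  + 85.45.0.0/16 (H3) depth=16
  - 203.21.185.0/24 clear@24
  lookup 203.21.185.135: bits 110010110001010110111001100001 walk d0:-→d1:-→d2:-→d3:-→d4:-→d5:-→d6:-→d7:-→d8:-→d9:-→d10:-→d11:-→d12:-→d13:-→d14:-→d15:-→d16:H4→d17:-→d18:-→d19:-→d20:-→d21:-→d22:-→d23:-→d24:-→d25:-→d26:-→d27:-→d28:-→d29:-→d30:H4 -> H4
  + 85.45.96.0/20 (H0) depth=20
  lookup 203.21.185.132: bits 110010110001010110111001100001 walk d0:-→d1:-→d2:-→d3:-→d4:-→d5:-→d6:-→d7:-→d8:-→d9:-→d10:-→d11:-→d12:-→d13:-→d14:-→d15:-→d16:H4→d17:-→d18:-→d19:-→d20:-→d21:-→d22:-→d23:-→d24:-→d25:-→d26:-→d27:-→d28:-→d29:-→d30:H4 -> H4
  lookup 114.77.56.200: bits 01 walk d0:-→d1:-→d2:- -> no-route
  - 85.45.96.0/20 clear@20
  + 0.0.0.0/0 (H1) depth=0
  + 203.21.185.128/28 (H5) depth=28
  lookup 203.21.185.128: bits 11001011000101011011100110000 walk d0:H1→d1:-→d2:-→d3:-→d4:-→d5:-→d6:-→d7:-→d8:-→d9:-→d10:-→d11:-→d12:-→d13:-→d14:-→d15:-→d16:H4→d17:-→d18:-→d19:-→d20:-→d21:-→d22:-→d23:-→d24:-→d25:-→d26:-→d27:-→d28:H5→d29:- -> H5
  + 203.21.185.0/24 (H1) depth=24
  + 203.21.185.128/28 (H2) depth=28
  + 85.45.111.0/24 (H3) depth=24
  lookup 85.45.111.16: bits 010101010010110101101111 walk d0:H1→d1:-→d2:-→d3:-→d4:-→d5:-→d6:-→d7:-→d8:-→d9:-→d10:-→d11:-→d12:-→d13:-→d14:-→d15:-→d16:H3→d17:-→d18:-→d19:-→d20:-→d21:-→d22:-→d23:-→d24:H3 -> H3
  + 203.0.0.0/8 (H4) depth=8
  + 203.21.160.0/19 (H4) depth=19
  - 203.21.185.132/30 clear@30
  + 85.44.0.0/14 (H2) depth=14
  lookup 203.0.6.156: bits 11001011000 walk d0:H1→d1:-→d2:-→d3:-→d4:-→d5:-→d6:-→d7:-→d8:H4→d9:-→d10:-→d11:- -> H4
  lookup 85.44.0.1: bits 010101010010110 walk d0:H1→d1:-→d2:-→d3:-→d4:-→d5:-→d6:-→d7:-→d8:-→d9:-→d10:-→d11:-→d12:-→d13:-→d14:H2→d15:- -> H2
  + 203.21.185.133/32 (H5) depth=32
  + 203.21.185.133/32 (H4) depth=32
  + 0.0.0.0/0 (H0) depth=0
  + 203.21.185.128/29 (H2) depth=29
  - 203.21.0.0/16 clear@16
  lookup 161.142.59.225: bits 1 walk d0:H0→d1:- -> H0
  lookup 203.21.160.1: bits 1100101100010101101 walk d0:H0→d1:-→d2:-→d3:-→d4:-→d5:-→d6:-→d7:-→d8:H4→d9:-→d10:-→d11:-→d12:-→d13:-→d14:-→d15:-→d16:-→d17:-→d18:-→d19:H4 -> H4
  + 203.0.0.0/8 (H3) depth=8
  lookup 203.21.185.117: bits 110010110001010110111001 walk d0:H0→d1:-→d2:-→d3:-→d4:-→d5:-→d6:-→d7:-→d8:H3→d9:-→d10:-→d11:-→d12:-→d13:-→d14:-→d15:-→d16:-→d17:-→d18:-→d19:H4→d20:-→d21:-→d22:-→d23:-→d24:H1 -> H1
  lookup 85.44.0.0: bits 010101010010110 walk d0:H0→d1:-→d2:-→d3:-→d4:-→d5:-→d6:-→d7:-→d8:-→d9:-→d10:-→d11:-→d12:-→d13:-→d14:H2→d15:- -> H2
  lookup 209.210.223.208: bits 110 walk d0:H0→d1:-→d2:-→d3:- -> H0
  lookup 203.21.160.60: bits 1100101100010101101 walk d0:H0→d1:-→d2:-→d3:-→d4:-→d5:-→d6:-→d7:-→d8:H3→d9:-→d10:-→d11:-→d12:-→d13:-→d14:-→d15:-→d16:-→d17:-→d18:-→d19:H4 -> H4

== LOOKUPS ==
["H0","H4","H4","no-route","H5","H3","H4","H2","H0","H4","H1","H2","H0","H4"]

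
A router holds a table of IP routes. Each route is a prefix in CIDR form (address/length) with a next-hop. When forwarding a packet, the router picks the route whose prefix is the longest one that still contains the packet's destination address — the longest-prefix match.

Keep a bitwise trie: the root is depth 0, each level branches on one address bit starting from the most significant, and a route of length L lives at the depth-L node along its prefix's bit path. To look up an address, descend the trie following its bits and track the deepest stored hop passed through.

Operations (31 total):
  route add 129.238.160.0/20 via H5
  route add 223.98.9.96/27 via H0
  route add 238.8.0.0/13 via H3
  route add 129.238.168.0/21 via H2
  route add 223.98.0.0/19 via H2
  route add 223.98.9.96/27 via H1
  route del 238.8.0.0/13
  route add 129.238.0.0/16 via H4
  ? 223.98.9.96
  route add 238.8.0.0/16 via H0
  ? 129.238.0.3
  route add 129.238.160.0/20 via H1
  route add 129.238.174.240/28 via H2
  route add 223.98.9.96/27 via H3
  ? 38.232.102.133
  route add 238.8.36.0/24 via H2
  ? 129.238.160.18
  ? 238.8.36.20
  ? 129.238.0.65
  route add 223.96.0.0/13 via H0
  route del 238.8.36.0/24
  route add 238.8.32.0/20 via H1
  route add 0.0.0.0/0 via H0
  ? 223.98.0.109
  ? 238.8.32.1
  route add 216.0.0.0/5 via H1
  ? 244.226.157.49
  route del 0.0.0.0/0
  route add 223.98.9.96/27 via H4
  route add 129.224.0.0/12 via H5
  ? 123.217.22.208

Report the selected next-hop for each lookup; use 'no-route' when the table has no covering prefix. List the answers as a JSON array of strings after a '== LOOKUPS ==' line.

Process each operation:
  + 129.238.160.0/20 (H5) depth=20
  + 223.98.9.96/27 (H0) depth=27
  + 238.8.0.0/13 (H3) depth=13
  + 129.238.168.0/21 (H2) depth=21
  + 223.98.0.0/19 (H2) depth=19
  + 223.98.9.96/27 (H1) depth=27
  - 238.8.0.0/13 clear@13
  + 129.238.0.0/16 (H4) depth=16
  ? 223.98.9.96  path d0:-→d1:-→d2:-→d3:-→d4:-→d5:-→d6:-→d7:-→d8:-→d9:-→d10:-→d11:-→d12:-→d13:-→d14:-→d15:-→d16:-→d17:-→d18:-→d19:H2→d20:-→d21:-→d22:-→d23:-→d24:-→d25:-→d26:-→d27:H1  best=H1
  + 238.8.0.0/16 (H0) depth=16
  ? 129.238.0.3  path d0:-→d1:-→d2:-→d3:-→d4:-→d5:-→d6:-→d7:-→d8:-→d9:-→d10:-→d11:-→d12:-→d13:-→d14:-→d15:-→d16:H4  best=H4
  + 129.238.160.0/20 (H1) depth=20
  + 129.238.174.240/28 (H2) depth=28
  + 223.98.9.96/27 (H3) depth=27
  ? 38.232.102.133  path d0:-  best=no-route
  + 238.8.36.0/24 (H2) depth=24
  ? 129.238.160.18  path d0:-→d1:-→d2:-→d3:-→d4:-→d5:-→d6:-→d7:-→d8:-→d9:-→d10:-→d11:-→d12:-→d13:-→d14:-→d15:-→d16:H4→d17:-→d18:-→d19:-→d20:H1  best=H1
  ? 238.8.36.20  path d0:-→d1:-→d2:-→d3:-→d4:-→d5:-→d6:-→d7:-→d8:-→d9:-→d10:-→d11:-→d12:-→d13:-→d14:-→d15:-→d16:H0→d17:-→d18:-→d19:-→d20:-→d21:-→d22:-→d23:-→d24:H2  best=H2
  ? 129.238.0.65  path d0:-→d1:-→d2:-→d3:-→d4:-→d5:-→d6:-→d7:-→d8:-→d9:-→d10:-→d11:-→d12:-→d13:-→d14:-→d15:-→d16:H4  best=H4
  + 223.96.0.0/13 (H0) depth=13
  - 238.8.36.0/24 clear@24
  + 238.8.32.0/20 (H1) depth=20
  + 0.0.0.0/0 (H0) depth=0
  ? 223.98.0.109  path d0:H0→d1:-→d2:-→d3:-→d4:-→d5:-→d6:-→d7:-→d8:-→d9:-→d10:-→d11:-→d12:-→d13:H0→d14:-→d15:-→d16:-→d17:-→d18:-→d19:H2→d20:-  best=H2
  ? 238.8.32.1  path d0:H0→d1:-→d2:-→d3:-→d4:-→d5:-→d6:-→d7:-→d8:-→d9:-→d10:-→d11:-→d12:-→d13:-→d14:-→d15:-→d16:H0→d17:-→d18:-→d19:-→d20:H1→d21:-  best=H1
  + 216.0.0.0/5 (H1) depth=5
  ? 244.226.157.49  path d0:H0→d1:-→d2:-→d3:-  best=H0
  - 0.0.0.0/0 clear@0
  + 223.98.9.96/27 (H4) depth=27
  + 129.224.0.0/12 (H5) depth=12
  ? 123.217.22.208  path d0:-  best=no-route

== LOOKUPS ==
["H1","H4","no-route","H1","H2","H4","H2","H1","H0","no-route"]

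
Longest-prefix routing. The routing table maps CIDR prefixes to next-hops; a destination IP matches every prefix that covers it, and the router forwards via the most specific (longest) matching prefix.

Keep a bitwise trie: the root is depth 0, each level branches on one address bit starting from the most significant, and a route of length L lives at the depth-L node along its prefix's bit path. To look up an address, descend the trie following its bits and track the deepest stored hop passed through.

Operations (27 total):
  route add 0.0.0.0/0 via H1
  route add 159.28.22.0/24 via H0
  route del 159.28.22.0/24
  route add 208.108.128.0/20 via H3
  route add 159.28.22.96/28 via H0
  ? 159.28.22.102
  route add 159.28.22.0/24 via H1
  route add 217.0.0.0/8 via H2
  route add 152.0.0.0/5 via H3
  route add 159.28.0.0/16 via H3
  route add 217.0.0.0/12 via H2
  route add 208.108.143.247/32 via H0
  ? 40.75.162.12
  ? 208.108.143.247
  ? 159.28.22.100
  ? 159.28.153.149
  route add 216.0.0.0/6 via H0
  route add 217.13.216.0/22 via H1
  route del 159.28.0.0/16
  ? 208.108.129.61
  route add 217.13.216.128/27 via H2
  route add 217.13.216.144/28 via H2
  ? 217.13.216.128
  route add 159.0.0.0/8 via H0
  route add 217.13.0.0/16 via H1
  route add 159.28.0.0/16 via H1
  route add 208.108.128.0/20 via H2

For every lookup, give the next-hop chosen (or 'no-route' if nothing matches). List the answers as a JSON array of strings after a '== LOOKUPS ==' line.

Process each operation:
  add 0.0.0.0/0 -> H1 at depth 0
  add 159.28.22.0/24 -> H0 at depth 24
  del 159.28.22.0/24 (clear depth 24)
  add 208.108.128.0/20 -> H3 at depth 20
  add 159.28.22.96/28 -> H0 at depth 28
  lookup 159.28.22.102: bits 1001111100011100000101100110 walk d0:H1→d1:-→d2:-→d3:-→d4:-→d5:-→d6:-→d7:-→d8:-→d9:-→d10:-→d11:-→d12:-→d13:-→d14:-→d15:-→d16:-→d17:-→d18:-→d19:-→d20:-→d21:-→d22:-→d23:-→d24:-→d25:-→d26:-→d27:-→d28:H0 -> H0
  add 159.28.22.0/24 -> H1 at depth 24
  add 217.0.0.0/8 -> H2 at depth 8
  add 152.0.0.0/5 -> H3 at depth 5
  add 159.28.0.0/16 -> H3 at depth 16
  add 217.0.0.0/12 -> H2 at depth 12
  add 208.108.143.247/32 -> H0 at depth 32
  lookup 40.75.162.12: bits ε walk d0:H1 -> H1
  lookup 208.108.143.247: bits 11010000011011001000111111110111 walk d0:H1→d1:-→d2:-→d3:-→d4:-→d5:-→d6:-→d7:-→d8:-→d9:-→d10:-→d11:-→d12:-→d13:-→d14:-→d15:-→d16:-→d17:-→d18:-→d19:-→d20:H3→d21:-→d22:-→d23:-→d24:-→d25:-→d26:-→d27:-→d28:-→d29:-→d30:-→d31:-→d32:H0 -> H0
  lookup 159.28.22.100: bits 1001111100011100000101100110 walk d0:H1→d1:-→d2:-→d3:-→d4:-→d5:H3→d6:-→d7:-→d8:-→d9:-→d10:-→d11:-→d12:-→d13:-→d14:-→d15:-→d16:H3→d17:-→d18:-→d19:-→d20:-→d21:-→d22:-→d23:-→d24:H1→d25:-→d26:-→d27:-→d28:H0 -> H0
  lookup 159.28.153.149: bits 1001111100011100 walk d0:H1→d1:-→d2:-→d3:-→d4:-→d5:H3→d6:-→d7:-→d8:-→d9:-→d10:-→d11:-→d12:-→d13:-→d14:-→d15:-→d16:H3 -> H3
  add 216.0.0.0/6 -> H0 at depth 6
  add 217.13.216.0/22 -> H1 at depth 22
  del 159.28.0.0/16 (clear depth 16)
  lookup 208.108.129.61: bits 11010000011011001000 walk d0:H1→d1:-→d2:-→d3:-→d4:-→d5:-→d6:-→d7:-→d8:-→d9:-→d10:-→d11:-→d12:-→d13:-→d14:-→d15:-→d16:-→d17:-→d18:-→d19:-→d20:H3 -> H3
  add 217.13.216.128/27 -> H2 at depth 27
  add 217.13.216.144/28 -> H2 at depth 28
  lookup 217.13.216.128: bits 110110010000110111011000100 walk d0:H1→d1:-→d2:-→d3:-→d4:-→d5:-→d6:H0→d7:-→d8:H2→d9:-→d10:-→d11:-→d12:H2→d13:-→d14:-→d15:-→d16:-→d17:-→d18:-→d19:-→d20:-→d21:-→d22:H1→d23:-→d24:-→d25:-→d26:-→d27:H2 -> H2
  add 159.0.0.0/8 -> H0 at depth 8
  add 217.13.0.0/16 -> H1 at depth 16
  add 159.28.0.0/16 -> H1 at depth 16
  add 208.108.128.0/20 -> H2 at depth 20

== LOOKUPS ==
["H0","H1","H0","H0","H3","H3","H2"]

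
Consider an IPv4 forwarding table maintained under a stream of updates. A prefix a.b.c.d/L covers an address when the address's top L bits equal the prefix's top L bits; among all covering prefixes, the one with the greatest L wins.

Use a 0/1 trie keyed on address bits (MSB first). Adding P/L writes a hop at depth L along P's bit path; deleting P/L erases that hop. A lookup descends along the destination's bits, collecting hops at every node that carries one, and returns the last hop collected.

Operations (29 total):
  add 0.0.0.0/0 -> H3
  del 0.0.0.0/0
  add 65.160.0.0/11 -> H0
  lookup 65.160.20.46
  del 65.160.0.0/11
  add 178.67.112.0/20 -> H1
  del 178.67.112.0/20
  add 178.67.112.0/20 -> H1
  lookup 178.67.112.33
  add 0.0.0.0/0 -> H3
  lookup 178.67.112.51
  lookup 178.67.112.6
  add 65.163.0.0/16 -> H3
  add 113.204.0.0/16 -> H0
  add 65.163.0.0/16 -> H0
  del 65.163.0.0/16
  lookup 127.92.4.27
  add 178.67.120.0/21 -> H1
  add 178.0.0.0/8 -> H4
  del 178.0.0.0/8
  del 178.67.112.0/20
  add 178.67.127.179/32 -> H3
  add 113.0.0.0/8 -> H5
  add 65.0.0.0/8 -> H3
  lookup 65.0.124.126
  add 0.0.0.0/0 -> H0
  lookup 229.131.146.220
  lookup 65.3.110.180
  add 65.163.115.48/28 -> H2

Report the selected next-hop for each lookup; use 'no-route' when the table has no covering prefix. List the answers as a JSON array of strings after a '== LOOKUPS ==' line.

Apply in order:
  add 0.0.0.0/0 -> H3 at depth 0
  - 0.0.0.0/0 clear@0
  add 65.160.0.0/11 -> H0 at depth 11
  Q 65.160.20.46: descend 01000001101 ; hops seen [H0] ; pick H0
  - 65.160.0.0/11 clear@11
  add 178.67.112.0/20 -> H1 at depth 20
  - 178.67.112.0/20 clear@20
  add 178.67.112.0/20 -> H1 at depth 20
  Q 178.67.112.33: descend 10110010010000110111 ; hops seen [H1] ; pick H1
  add 0.0.0.0/0 -> H3 at depth 0
  Q 178.67.112.51: descend 10110010010000110111 ; hops seen [H3,H1] ; pick H1
  Q 178.67.112.6: descend 10110010010000110111 ; hops seen [H3,H1] ; pick H1
  add 65.163.0.0/16 -> H3 at depth 16
  add 113.204.0.0/16 -> H0 at depth 16
  add 65.163.0.0/16 -> H0 at depth 16
  - 65.163.0.0/16 clear@16
  Q 127.92.4.27: descend 0111 ; hops seen [H3] ; pick H3
  add 178.67.120.0/21 -> H1 at depth 21
  add 178.0.0.0/8 -> H4 at depth 8
  - 178.0.0.0/8 clear@8
  - 178.67.112.0/20 clear@20
  add 178.67.127.179/32 -> H3 at depth 32
  add 113.0.0.0/8 -> H5 at depth 8
  add 65.0.0.0/8 -> H3 at depth 8
  Q 65.0.124.126: descend 01000001 ; hops seen [H3,H3] ; pick H3
  add 0.0.0.0/0 -> H0 at depth 0
  Q 229.131.146.220: descend 1 ; hops seen [H0] ; pick H0
  Q 65.3.110.180: descend 01000001 ; hops seen [H0,H3] ; pick H3
  add 65.163.115.48/28 -> H2 at depth 28

== LOOKUPS ==
["H0","H1","H1","H1","H3","H3","H0","H3"]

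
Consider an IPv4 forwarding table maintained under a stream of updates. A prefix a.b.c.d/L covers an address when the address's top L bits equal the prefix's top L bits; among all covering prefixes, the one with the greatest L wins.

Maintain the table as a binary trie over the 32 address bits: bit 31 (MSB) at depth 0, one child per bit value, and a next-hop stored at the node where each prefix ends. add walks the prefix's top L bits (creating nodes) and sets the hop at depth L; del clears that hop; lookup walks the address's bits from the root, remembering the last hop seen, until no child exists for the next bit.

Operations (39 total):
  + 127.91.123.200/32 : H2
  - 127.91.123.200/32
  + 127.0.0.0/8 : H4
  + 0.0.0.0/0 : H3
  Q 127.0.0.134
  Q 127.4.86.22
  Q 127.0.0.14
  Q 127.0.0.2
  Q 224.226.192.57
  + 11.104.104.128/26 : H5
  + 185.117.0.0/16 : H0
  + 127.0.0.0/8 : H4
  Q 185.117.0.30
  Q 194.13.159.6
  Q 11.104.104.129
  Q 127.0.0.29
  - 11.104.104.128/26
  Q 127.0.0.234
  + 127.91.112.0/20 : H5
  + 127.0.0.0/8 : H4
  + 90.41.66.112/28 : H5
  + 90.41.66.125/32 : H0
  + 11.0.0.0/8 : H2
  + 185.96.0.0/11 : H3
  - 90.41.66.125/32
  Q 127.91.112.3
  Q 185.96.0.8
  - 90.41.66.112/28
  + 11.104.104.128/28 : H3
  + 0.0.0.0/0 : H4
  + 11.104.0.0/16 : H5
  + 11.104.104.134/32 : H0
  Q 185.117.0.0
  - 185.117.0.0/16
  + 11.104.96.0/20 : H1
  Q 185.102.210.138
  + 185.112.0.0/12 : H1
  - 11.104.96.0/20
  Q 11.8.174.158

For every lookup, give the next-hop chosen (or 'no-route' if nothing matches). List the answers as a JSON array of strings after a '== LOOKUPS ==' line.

Trace:
  add 127.91.123.200/32 -> H2 at depth 32
  - 127.91.123.200/32 clear@32
  add 127.0.0.0/8 -> H4 at depth 8
  add 0.0.0.0/0 -> H3 at depth 0
  Q 127.0.0.134: descend 011111110 ; hops seen [H3,H4] ; pick H4
  Q 127.4.86.22: descend 011111110 ; hops seen [H3,H4] ; pick H4
  Q 127.0.0.14: descend 011111110 ; hops seen [H3,H4] ; pick H4
  Q 127.0.0.2: descend 011111110 ; hops seen [H3,H4] ; pick H4
  Q 224.226.192.57: descend ε ; hops seen [H3] ; pick H3
  add 11.104.104.128/26 -> H5 at depth 26
  add 185.117.0.0/16 -> H0 at depth 16
  add 127.0.0.0/8 -> H4 at depth 8
  Q 185.117.0.30: descend 1011100101110101 ; hops seen [H3,H0] ; pick H0
  Q 194.13.159.6: descend 1 ; hops seen [H3] ; pick H3
  Q 11.104.104.129: descend 00001011011010000110100010 ; hops seen [H3,H5] ; pick H5
  Q 127.0.0.29: descend 011111110 ; hops seen [H3,H4] ; pick H4
  - 11.104.104.128/26 clear@26
  Q 127.0.0.234: descend 011111110 ; hops seen [H3,H4] ; pick H4
  add 127.91.112.0/20 -> H5 at depth 20
  add 127.0.0.0/8 -> H4 at depth 8
  add 90.41.66.112/28 -> H5 at depth 28
  add 90.41.66.125/32 -> H0 at depth 32
  add 11.0.0.0/8 -> H2 at depth 8
  add 185.96.0.0/11 -> H3 at depth 11
  - 90.41.66.125/32 clear@32
  Q 127.91.112.3: descend 01111111010110110111 ; hops seen [H3,H4,H5] ; pick H5
  Q 185.96.0.8: descend 10111001011 ; hops seen [H3,H3] ; pick H3
  - 90.41.66.112/28 clear@28
  add 11.104.104.128/28 -> H3 at depth 28
  add 0.0.0.0/0 -> H4 at depth 0
  add 11.104.0.0/16 -> H5 at depth 16
  add 11.104.104.134/32 -> H0 at depth 32
  Q 185.117.0.0: descend 1011100101110101 ; hops seen [H4,H3,H0] ; pick H0
  - 185.117.0.0/16 clear@16
  add 11.104.96.0/20 -> H1 at depth 20
  Q 185.102.210.138: descend 10111001011 ; hops seen [H4,H3] ; pick H3
  add 185.112.0.0/12 -> H1 at depth 12
  - 11.104.96.0/20 clear@20
  Q 11.8.174.158: descend 000010110 ; hops seen [H4,H2] ; pick H2

== LOOKUPS ==
["H4","H4","H4","H4","H3","H0","H3","H5","H4","H4","H5","H3","H0","H3","H2"]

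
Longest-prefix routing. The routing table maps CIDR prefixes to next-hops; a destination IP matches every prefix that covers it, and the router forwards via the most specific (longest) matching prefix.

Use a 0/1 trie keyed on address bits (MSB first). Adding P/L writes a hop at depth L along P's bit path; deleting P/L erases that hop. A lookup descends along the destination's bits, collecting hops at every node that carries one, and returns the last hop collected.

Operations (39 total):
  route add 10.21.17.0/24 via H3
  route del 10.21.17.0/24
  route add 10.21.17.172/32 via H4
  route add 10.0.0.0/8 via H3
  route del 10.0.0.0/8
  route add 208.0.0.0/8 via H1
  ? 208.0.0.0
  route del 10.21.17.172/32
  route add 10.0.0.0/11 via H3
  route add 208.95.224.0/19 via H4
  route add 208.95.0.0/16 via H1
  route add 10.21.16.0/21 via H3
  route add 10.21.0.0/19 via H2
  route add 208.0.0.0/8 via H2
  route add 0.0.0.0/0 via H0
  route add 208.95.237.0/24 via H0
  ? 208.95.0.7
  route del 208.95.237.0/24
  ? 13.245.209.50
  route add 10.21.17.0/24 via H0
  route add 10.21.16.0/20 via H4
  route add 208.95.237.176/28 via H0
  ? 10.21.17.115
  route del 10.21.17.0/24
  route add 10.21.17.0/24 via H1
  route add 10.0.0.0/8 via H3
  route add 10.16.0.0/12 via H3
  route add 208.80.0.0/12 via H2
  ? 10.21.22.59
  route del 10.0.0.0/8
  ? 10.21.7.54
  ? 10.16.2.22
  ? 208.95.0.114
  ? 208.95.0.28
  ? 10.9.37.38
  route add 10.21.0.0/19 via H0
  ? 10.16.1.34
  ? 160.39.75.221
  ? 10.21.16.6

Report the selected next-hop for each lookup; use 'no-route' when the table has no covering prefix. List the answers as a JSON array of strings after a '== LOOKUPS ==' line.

Process each operation:
  + 10.21.17.0/24 (H3) depth=24
  - 10.21.17.0/24 clear@24
  + 10.21.17.172/32 (H4) depth=32
  + 10.0.0.0/8 (H3) depth=8
  - 10.0.0.0/8 clear@8
  + 208.0.0.0/8 (H1) depth=8
  lookup 208.0.0.0: bits 11010000 walk d0:-→d1:-→d2:-→d3:-→d4:-→d5:-→d6:-→d7:-→d8:H1 -> H1
  - 10.21.17.172/32 clear@32
  + 10.0.0.0/11 (H3) depth=11
  + 208.95.224.0/19 (H4) depth=19
  + 208.95.0.0/16 (H1) depth=16
  + 10.21.16.0/21 (H3) depth=21
  + 10.21.0.0/19 (H2) depth=19
  + 208.0.0.0/8 (H2) depth=8
  + 0.0.0.0/0 (H0) depth=0
  + 208.95.237.0/24 (H0) depth=24
  lookup 208.95.0.7: bits 1101000001011111 walk d0:H0→d1:-→d2:-→d3:-→d4:-→d5:-→d6:-→d7:-→d8:H2→d9:-→d10:-→d11:-→d12:-→d13:-→d14:-→d15:-→d16:H1 -> H1
  - 208.95.237.0/24 clear@24
  lookup 13.245.209.50: bits 00001 walk d0:H0→d1:-→d2:-→d3:-→d4:-→d5:- -> H0
  + 10.21.17.0/24 (H0) depth=24
  + 10.21.16.0/20 (H4) depth=20
  + 208.95.237.176/28 (H0) depth=28
  lookup 10.21.17.115: bits 000010100001010100010001 walk d0:H0→d1:-→d2:-→d3:-→d4:-→d5:-→d6:-→d7:-→d8:-→d9:-→d10:-→d11:H3→d12:-→d13:-→d14:-→d15:-→d16:-→d17:-→d18:-→d19:H2→d20:H4→d21:H3→d22:-→d23:-→d24:H0 -> H0
  - 10.21.17.0/24 clear@24
  + 10.21.17.0/24 (H1) depth=24
  + 10.0.0.0/8 (H3) depth=8
  + 10.16.0.0/12 (H3) depth=12
  + 208.80.0.0/12 (H2) depth=12
  lookup 10.21.22.59: bits 000010100001010100010 walk d0:H0→d1:-→d2:-→d3:-→d4:-→d5:-→d6:-→d7:-→d8:H3→d9:-→d10:-→d11:H3→d12:H3→d13:-→d14:-→d15:-→d16:-→d17:-→d18:-→d19:H2→d20:H4→d21:H3 -> H3
  - 10.0.0.0/8 clear@8
  lookup 10.21.7.54: bits 0000101000010101000 walk d0:H0→d1:-→d2:-→d3:-→d4:-→d5:-→d6:-→d7:-→d8:-→d9:-→d10:-→d11:H3→d12:H3→d13:-→d14:-→d15:-→d16:-→d17:-→d18:-→d19:H2 -> H2
  lookup 10.16.2.22: bits 0000101000010 walk d0:H0→d1:-→d2:-→d3:-→d4:-→d5:-→d6:-→d7:-→d8:-→d9:-→d10:-→d11:H3→d12:H3→d13:- -> H3
  lookup 208.95.0.114: bits 1101000001011111 walk d0:H0→d1:-→d2:-→d3:-→d4:-→d5:-→d6:-→d7:-→d8:H2→d9:-→d10:-→d11:-→d12:H2→d13:-→d14:-→d15:-→d16:H1 -> H1
  lookup 208.95.0.28: bits 1101000001011111 walk d0:H0→d1:-→d2:-→d3:-→d4:-→d5:-→d6:-→d7:-→d8:H2→d9:-→d10:-→d11:-→d12:H2→d13:-→d14:-→d15:-→d16:H1 -> H1
  lookup 10.9.37.38: bits 00001010000 walk d0:H0→d1:-→d2:-→d3:-→d4:-→d5:-→d6:-→d7:-→d8:-→d9:-→d10:-→d11:H3 -> H3
  + 10.21.0.0/19 (H0) depth=19
  lookup 10.16.1.34: bits 0000101000010 walk d0:H0→d1:-→d2:-→d3:-→d4:-→d5:-→d6:-→d7:-→d8:-→d9:-→d10:-→d11:H3→d12:H3→d13:- -> H3
  lookup 160.39.75.221: bits 1 walk d0:H0→d1:- -> H0
  lookup 10.21.16.6: bits 00001010000101010001000 walk d0:H0→d1:-→d2:-→d3:-→d4:-→d5:-→d6:-→d7:-→d8:-→d9:-→d10:-→d11:H3→d12:H3→d13:-→d14:-→d15:-→d16:-→d17:-→d18:-→d19:H0→d20:H4→d21:H3→d22:-→d23:- -> H3

== LOOKUPS ==
["H1","H1","H0","H0","H3","H2","H3","H1","H1","H3","H3","H0","H3"]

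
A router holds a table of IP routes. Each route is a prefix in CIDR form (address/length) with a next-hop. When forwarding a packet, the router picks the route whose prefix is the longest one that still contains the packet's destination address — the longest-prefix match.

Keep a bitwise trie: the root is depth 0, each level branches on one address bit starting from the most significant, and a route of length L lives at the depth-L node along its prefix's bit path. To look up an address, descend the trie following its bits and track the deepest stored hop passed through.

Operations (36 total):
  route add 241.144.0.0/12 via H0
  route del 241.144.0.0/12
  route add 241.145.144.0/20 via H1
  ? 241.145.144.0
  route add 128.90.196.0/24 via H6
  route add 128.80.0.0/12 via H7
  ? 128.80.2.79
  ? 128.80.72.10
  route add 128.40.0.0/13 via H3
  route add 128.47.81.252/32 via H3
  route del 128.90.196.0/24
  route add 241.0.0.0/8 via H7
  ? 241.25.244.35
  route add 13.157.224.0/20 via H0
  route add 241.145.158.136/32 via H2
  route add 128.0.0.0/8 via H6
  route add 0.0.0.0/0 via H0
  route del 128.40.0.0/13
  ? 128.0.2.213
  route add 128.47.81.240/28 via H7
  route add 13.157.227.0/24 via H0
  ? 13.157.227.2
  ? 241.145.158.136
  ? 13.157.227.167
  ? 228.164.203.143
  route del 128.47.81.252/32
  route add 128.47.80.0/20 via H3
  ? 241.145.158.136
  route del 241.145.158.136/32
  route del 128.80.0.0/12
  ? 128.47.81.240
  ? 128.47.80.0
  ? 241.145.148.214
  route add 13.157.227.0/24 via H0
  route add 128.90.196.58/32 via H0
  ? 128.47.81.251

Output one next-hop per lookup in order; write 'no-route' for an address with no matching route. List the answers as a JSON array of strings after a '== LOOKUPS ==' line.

Apply in order:
  add 241.144.0.0/12 -> H0 at depth 12
  - 241.144.0.0/12 clear@12
  add 241.145.144.0/20 -> H1 at depth 20
  lookup 241.145.144.0: bits 11110001100100011001 walk d0:-→d1:-→d2:-→d3:-→d4:-→d5:-→d6:-→d7:-→d8:-→d9:-→d10:-→d11:-→d12:-→d13:-→d14:-→d15:-→d16:-→d17:-→d18:-→d19:-→d20:H1 -> H1
  add 128.90.196.0/24 -> H6 at depth 24
  add 128.80.0.0/12 -> H7 at depth 12
  lookup 128.80.2.79: bits 100000000101 walk d0:-→d1:-→d2:-→d3:-→d4:-→d5:-→d6:-→d7:-→d8:-→d9:-→d10:-→d11:-→d12:H7 -> H7
  lookup 128.80.72.10: bits 100000000101 walk d0:-→d1:-→d2:-→d3:-→d4:-→d5:-→d6:-→d7:-→d8:-→d9:-→d10:-→d11:-→d12:H7 -> H7
  add 128.40.0.0/13 -> H3 at depth 13
  add 128.47.81.252/32 -> H3 at depth 32
  - 128.90.196.0/24 clear@24
  add 241.0.0.0/8 -> H7 at depth 8
  lookup 241.25.244.35: bits 11110001 walk d0:-→d1:-→d2:-→d3:-→d4:-→d5:-→d6:-→d7:-→d8:H7 -> H7
  add 13.157.224.0/20 -> H0 at depth 20
  add 241.145.158.136/32 -> H2 at depth 32
  add 128.0.0.0/8 -> H6 at depth 8
  add 0.0.0.0/0 -> H0 at depth 0
  - 128.40.0.0/13 clear@13
  lookup 128.0.2.213: bits 1000000000 walk d0:H0→d1:-→d2:-→d3:-→d4:-→d5:-→d6:-→d7:-→d8:H6→d9:-→d10:- -> H6
  add 128.47.81.240/28 -> H7 at depth 28
  add 13.157.227.0/24 -> H0 at depth 24
  lookup 13.157.227.2: bits 000011011001110111100011 walk d0:H0→d1:-→d2:-→d3:-→d4:-→d5:-→d6:-→d7:-→d8:-→d9:-→d10:-→d11:-→d12:-→d13:-→d14:-→d15:-→d16:-→d17:-→d18:-→d19:-→d20:H0→d21:-→d22:-→d23:-→d24:H0 -> H0
  lookup 241.145.158.136: bits 11110001100100011001111010001000 walk d0:H0→d1:-→d2:-→d3:-→d4:-→d5:-→d6:-→d7:-→d8:H7→d9:-→d10:-→d11:-→d12:-→d13:-→d14:-→d15:-→d16:-→d17:-→d18:-→d19:-→d20:H1→d21:-→d22:-→d23:-→d24:-→d25:-→d26:-→d27:-→d28:-→d29:-→d30:-→d31:-→d32:H2 -> H2
  lookup 13.157.227.167: bits 000011011001110111100011 walk d0:H0→d1:-→d2:-→d3:-→d4:-→d5:-→d6:-→d7:-→d8:-→d9:-→d10:-→d11:-→d12:-→d13:-→d14:-→d15:-→d16:-→d17:-→d18:-→d19:-→d20:H0→d21:-→d22:-→d23:-→d24:H0 -> H0
  lookup 228.164.203.143: bits 111 walk d0:H0→d1:-→d2:-→d3:- -> H0
  - 128.47.81.252/32 clear@32
  add 128.47.80.0/20 -> H3 at depth 20
  lookup 241.145.158.136: bits 11110001100100011001111010001000 walk d0:H0→d1:-→d2:-→d3:-→d4:-→d5:-→d6:-→d7:-→d8:H7→d9:-→d10:-→d11:-→d12:-→d13:-→d14:-→d15:-→d16:-→d17:-→d18:-→d19:-→d20:H1→d21:-→d22:-→d23:-→d24:-→d25:-→d26:-→d27:-→d28:-→d29:-→d30:-→d31:-→d32:H2 -> H2
  - 241.145.158.136/32 clear@32
  - 128.80.0.0/12 clear@12
  lookup 128.47.81.240: bits 1000000000101111010100011111 walk d0:H0→d1:-→d2:-→d3:-→d4:-→d5:-→d6:-→d7:-→d8:H6→d9:-→d10:-→d11:-→d12:-→d13:-→d14:-→d15:-→d16:-→d17:-→d18:-→d19:-→d20:H3→d21:-→d22:-→d23:-→d24:-→d25:-→d26:-→d27:-→d28:H7 -> H7
  lookup 128.47.80.0: bits 10000000001011110101000 walk d0:H0→d1:-→d2:-→d3:-→d4:-→d5:-→d6:-→d7:-→d8:H6→d9:-→d10:-→d11:-→d12:-→d13:-→d14:-→d15:-→d16:-→d17:-→d18:-→d19:-→d20:H3→d21:-→d22:-→d23:- -> H3
  lookup 241.145.148.214: bits 11110001100100011001 walk d0:H0→d1:-→d2:-→d3:-→d4:-→d5:-→d6:-→d7:-→d8:H7→d9:-→d10:-→d11:-→d12:-→d13:-→d14:-→d15:-→d16:-→d17:-→d18:-→d19:-→d20:H1 -> H1
  add 13.157.227.0/24 -> H0 at depth 24
  add 128.90.196.58/32 -> H0 at depth 32
  lookup 128.47.81.251: bits 10000000001011110101000111111 walk d0:H0→d1:-→d2:-→d3:-→d4:-→d5:-→d6:-→d7:-→d8:H6→d9:-→d10:-→d11:-→d12:-→d13:-→d14:-→d15:-→d16:-→d17:-→d18:-→d19:-→d20:H3→d21:-→d22:-→d23:-→d24:-→d25:-→d26:-→d27:-→d28:H7→d29:- -> H7

== LOOKUPS ==
["H1","H7","H7","H7","H6","H0","H2","H0","H0","H2","H7","H3","H1","H7"]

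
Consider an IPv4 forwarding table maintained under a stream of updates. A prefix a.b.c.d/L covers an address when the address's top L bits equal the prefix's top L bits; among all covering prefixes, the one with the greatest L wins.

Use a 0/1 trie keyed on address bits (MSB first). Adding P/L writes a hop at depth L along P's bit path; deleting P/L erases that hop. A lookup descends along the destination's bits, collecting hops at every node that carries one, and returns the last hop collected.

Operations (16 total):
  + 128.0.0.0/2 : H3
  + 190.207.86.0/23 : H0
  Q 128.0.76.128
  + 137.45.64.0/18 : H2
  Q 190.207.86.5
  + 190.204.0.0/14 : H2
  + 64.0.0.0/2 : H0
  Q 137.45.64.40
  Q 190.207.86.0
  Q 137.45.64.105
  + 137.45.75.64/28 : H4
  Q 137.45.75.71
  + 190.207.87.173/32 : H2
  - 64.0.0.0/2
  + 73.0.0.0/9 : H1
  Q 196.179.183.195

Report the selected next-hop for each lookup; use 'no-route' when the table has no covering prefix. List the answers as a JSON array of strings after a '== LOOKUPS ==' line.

Process each operation:
  + 128.0.0.0/2 (H3) depth=2
  + 190.207.86.0/23 (H0) depth=23
  lookup 128.0.76.128: bits 10 walk d0:-→d1:-→d2:H3 -> H3
  + 137.45.64.0/18 (H2) depth=18
  lookup 190.207.86.5: bits 10111110110011110101011 walk d0:-→d1:-→d2:H3→d3:-→d4:-→d5:-→d6:-→d7:-→d8:-→d9:-→d10:-→d11:-→d12:-→d13:-→d14:-→d15:-→d16:-→d17:-→d18:-→d19:-→d20:-→d21:-→d22:-→d23:H0 -> H0
  + 190.204.0.0/14 (H2) depth=14
  + 64.0.0.0/2 (H0) depth=2
  lookup 137.45.64.40: bits 100010010010110101 walk d0:-→d1:-→d2:H3→d3:-→d4:-→d5:-→d6:-→d7:-→d8:-→d9:-→d10:-→d11:-→d12:-→d13:-→d14:-→d15:-→d16:-→d17:-→d18:H2 -> H2
  lookup 190.207.86.0: bits 10111110110011110101011 walk d0:-→d1:-→d2:H3→d3:-→d4:-→d5:-→d6:-→d7:-→d8:-→d9:-→d10:-→d11:-→d12:-→d13:-→d14:H2→d15:-→d16:-→d17:-→d18:-→d19:-→d20:-→d21:-→d22:-→d23:H0 -> H0
  lookup 137.45.64.105: bits 100010010010110101 walk d0:-→d1:-→d2:H3→d3:-→d4:-→d5:-→d6:-→d7:-→d8:-→d9:-→d10:-→d11:-→d12:-→d13:-→d14:-→d15:-→d16:-→d17:-→d18:H2 -> H2
  + 137.45.75.64/28 (H4) depth=28
  lookup 137.45.75.71: bits 1000100100101101010010110100 walk d0:-→d1:-→d2:H3→d3:-→d4:-→d5:-→d6:-→d7:-→d8:-→d9:-→d10:-→d11:-→d12:-→d13:-→d14:-→d15:-→d16:-→d17:-→d18:H2→d19:-→d20:-→d21:-→d22:-→d23:-→d24:-→d25:-→d26:-→d27:-→d28:H4 -> H4
  + 190.207.87.173/32 (H2) depth=32
  - 64.0.0.0/2 clear@2
  + 73.0.0.0/9 (H1) depth=9
  lookup 196.179.183.195: bits 1 walk d0:-→d1:- -> no-route

== LOOKUPS ==
["H3","H0","H2","H0","H2","H4","no-route"]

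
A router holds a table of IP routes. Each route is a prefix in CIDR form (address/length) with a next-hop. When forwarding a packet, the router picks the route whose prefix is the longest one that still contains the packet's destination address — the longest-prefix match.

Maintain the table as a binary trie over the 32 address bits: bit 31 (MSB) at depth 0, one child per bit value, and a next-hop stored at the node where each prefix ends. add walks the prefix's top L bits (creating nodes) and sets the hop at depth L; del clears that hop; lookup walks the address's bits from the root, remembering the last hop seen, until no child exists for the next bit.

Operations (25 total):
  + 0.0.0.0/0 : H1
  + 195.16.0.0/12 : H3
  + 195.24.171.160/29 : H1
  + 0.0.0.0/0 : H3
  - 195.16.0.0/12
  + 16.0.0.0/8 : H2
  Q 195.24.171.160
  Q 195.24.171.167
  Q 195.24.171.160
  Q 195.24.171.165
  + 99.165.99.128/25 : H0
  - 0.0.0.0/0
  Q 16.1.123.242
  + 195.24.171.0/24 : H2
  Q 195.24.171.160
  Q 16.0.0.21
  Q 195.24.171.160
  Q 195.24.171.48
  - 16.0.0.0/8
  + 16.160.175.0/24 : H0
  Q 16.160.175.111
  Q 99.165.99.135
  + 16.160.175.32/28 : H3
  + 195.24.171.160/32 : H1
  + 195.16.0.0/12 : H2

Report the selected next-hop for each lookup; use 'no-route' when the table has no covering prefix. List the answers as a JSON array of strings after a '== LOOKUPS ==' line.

Apply in order:
  + 0.0.0.0/0 (H1) depth=0
  + 195.16.0.0/12 (H3) depth=12
  + 195.24.171.160/29 (H1) depth=29
  + 0.0.0.0/0 (H3) depth=0
  - 195.16.0.0/12 clear@12
  + 16.0.0.0/8 (H2) depth=8
  ? 195.24.171.160  path d0:H3→d1:-→d2:-→d3:-→d4:-→d5:-→d6:-→d7:-→d8:-→d9:-→d10:-→d11:-→d12:-→d13:-→d14:-→d15:-→d16:-→d17:-→d18:-→d19:-→d20:-→d21:-→d22:-→d23:-→d24:-→d25:-→d26:-→d27:-→d28:-→d29:H1  best=H1
  ? 195.24.171.167  path d0:H3→d1:-→d2:-→d3:-→d4:-→d5:-→d6:-→d7:-→d8:-→d9:-→d10:-→d11:-→d12:-→d13:-→d14:-→d15:-→d16:-→d17:-→d18:-→d19:-→d20:-→d21:-→d22:-→d23:-→d24:-→d25:-→d26:-→d27:-→d28:-→d29:H1  best=H1
  ? 195.24.171.160  path d0:H3→d1:-→d2:-→d3:-→d4:-→d5:-→d6:-→d7:-→d8:-→d9:-→d10:-→d11:-→d12:-→d13:-→d14:-→d15:-→d16:-→d17:-→d18:-→d19:-→d20:-→d21:-→d22:-→d23:-→d24:-→d25:-→d26:-→d27:-→d28:-→d29:H1  best=H1
  ? 195.24.171.165  path d0:H3→d1:-→d2:-→d3:-→d4:-→d5:-→d6:-→d7:-→d8:-→d9:-→d10:-→d11:-→d12:-→d13:-→d14:-→d15:-→d16:-→d17:-→d18:-→d19:-→d20:-→d21:-→d22:-→d23:-→d24:-→d25:-→d26:-→d27:-→d28:-→d29:H1  best=H1
  + 99.165.99.128/25 (H0) depth=25
  - 0.0.0.0/0 clear@0
  ? 16.1.123.242  path d0:-→d1:-→d2:-→d3:-→d4:-→d5:-→d6:-→d7:-→d8:H2  best=H2
  + 195.24.171.0/24 (H2) depth=24
  ? 195.24.171.160  path d0:-→d1:-→d2:-→d3:-→d4:-→d5:-→d6:-→d7:-→d8:-→d9:-→d10:-→d11:-→d12:-→d13:-→d14:-→d15:-→d16:-→d17:-→d18:-→d19:-→d20:-→d21:-→d22:-→d23:-→d24:H2→d25:-→d26:-→d27:-→d28:-→d29:H1  best=H1
  ? 16.0.0.21  path d0:-→d1:-→d2:-→d3:-→d4:-→d5:-→d6:-→d7:-→d8:H2  best=H2
  ? 195.24.171.160  path d0:-→d1:-→d2:-→d3:-→d4:-→d5:-→d6:-→d7:-→d8:-→d9:-→d10:-→d11:-→d12:-→d13:-→d14:-→d15:-→d16:-→d17:-→d18:-→d19:-→d20:-→d21:-→d22:-→d23:-→d24:H2→d25:-→d26:-→d27:-→d28:-→d29:H1  best=H1
  ? 195.24.171.48  path d0:-→d1:-→d2:-→d3:-→d4:-→d5:-→d6:-→d7:-→d8:-→d9:-→d10:-→d11:-→d12:-→d13:-→d14:-→d15:-→d16:-→d17:-→d18:-→d19:-→d20:-→d21:-→d22:-→d23:-→d24:H2  best=H2
  - 16.0.0.0/8 clear@8
  + 16.160.175.0/24 (H0) depth=24
  ? 16.160.175.111  path d0:-→d1:-→d2:-→d3:-→d4:-→d5:-→d6:-→d7:-→d8:-→d9:-→d10:-→d11:-→d12:-→d13:-→d14:-→d15:-→d16:-→d17:-→d18:-→d19:-→d20:-→d21:-→d22:-→d23:-→d24:H0  best=H0
  ? 99.165.99.135  path d0:-→d1:-→d2:-→d3:-→d4:-→d5:-→d6:-→d7:-→d8:-→d9:-→d10:-→d11:-→d12:-→d13:-→d14:-→d15:-→d16:-→d17:-→d18:-→d19:-→d20:-→d21:-→d22:-→d23:-→d24:-→d25:H0  best=H0
  + 16.160.175.32/28 (H3) depth=28
  + 195.24.171.160/32 (H1) depth=32
  + 195.16.0.0/12 (H2) depth=12

== LOOKUPS ==
["H1","H1","H1","H1","H2","H1","H2","H1","H2","H0","H0"]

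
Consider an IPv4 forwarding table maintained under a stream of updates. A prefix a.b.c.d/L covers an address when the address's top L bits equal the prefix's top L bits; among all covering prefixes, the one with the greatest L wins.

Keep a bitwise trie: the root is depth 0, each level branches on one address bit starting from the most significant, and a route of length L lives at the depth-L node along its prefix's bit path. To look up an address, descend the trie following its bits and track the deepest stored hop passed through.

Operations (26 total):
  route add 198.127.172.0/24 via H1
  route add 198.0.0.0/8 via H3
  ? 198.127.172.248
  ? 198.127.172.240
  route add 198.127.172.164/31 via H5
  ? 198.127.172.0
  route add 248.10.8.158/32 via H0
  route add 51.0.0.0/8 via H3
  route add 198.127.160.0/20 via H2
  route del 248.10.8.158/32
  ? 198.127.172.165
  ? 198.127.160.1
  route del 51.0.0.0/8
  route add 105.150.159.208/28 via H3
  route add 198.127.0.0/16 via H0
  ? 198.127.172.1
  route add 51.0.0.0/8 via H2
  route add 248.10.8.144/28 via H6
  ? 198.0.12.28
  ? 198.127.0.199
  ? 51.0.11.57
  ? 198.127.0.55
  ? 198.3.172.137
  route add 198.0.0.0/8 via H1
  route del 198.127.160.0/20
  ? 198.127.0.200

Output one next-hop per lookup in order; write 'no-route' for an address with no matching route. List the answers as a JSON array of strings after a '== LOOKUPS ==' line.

Process each operation:
  + 198.127.172.0/24 (H1) depth=24
  + 198.0.0.0/8 (H3) depth=8
  ? 198.127.172.248  path d0:-→d1:-→d2:-→d3:-→d4:-→d5:-→d6:-→d7:-→d8:H3→d9:-→d10:-→d11:-→d12:-→d13:-→d14:-→d15:-→d16:-→d17:-→d18:-→d19:-→d20:-→d21:-→d22:-→d23:-→d24:H1  best=H1
  ? 198.127.172.240  path d0:-→d1:-→d2:-→d3:-→d4:-→d5:-→d6:-→d7:-→d8:H3→d9:-→d10:-→d11:-→d12:-→d13:-→d14:-→d15:-→d16:-→d17:-→d18:-→d19:-→d20:-→d21:-→d22:-→d23:-→d24:H1  best=H1
  + 198.127.172.164/31 (H5) depth=31
  ? 198.127.172.0  path d0:-→d1:-→d2:-→d3:-→d4:-→d5:-→d6:-→d7:-→d8:H3→d9:-→d10:-→d11:-→d12:-→d13:-→d14:-→d15:-→d16:-→d17:-→d18:-→d19:-→d20:-→d21:-→d22:-→d23:-→d24:H1  best=H1
  + 248.10.8.158/32 (H0) depth=32
  + 51.0.0.0/8 (H3) depth=8
  + 198.127.160.0/20 (H2) depth=20
  del 248.10.8.158/32 (clear depth 32)
  ? 198.127.172.165  path d0:-→d1:-→d2:-→d3:-→d4:-→d5:-→d6:-→d7:-→d8:H3→d9:-→d10:-→d11:-→d12:-→d13:-→d14:-→d15:-→d16:-→d17:-→d18:-→d19:-→d20:H2→d21:-→d22:-→d23:-→d24:H1→d25:-→d26:-→d27:-→d28:-→d29:-→d30:-→d31:H5  best=H5
  ? 198.127.160.1  path d0:-→d1:-→d2:-→d3:-→d4:-→d5:-→d6:-→d7:-→d8:H3→d9:-→d10:-→d11:-→d12:-→d13:-→d14:-→d15:-→d16:-→d17:-→d18:-→d19:-→d20:H2  best=H2
  del 51.0.0.0/8 (clear depth 8)
  + 105.150.159.208/28 (H3) depth=28
  + 198.127.0.0/16 (H0) depth=16
  ? 198.127.172.1  path d0:-→d1:-→d2:-→d3:-→d4:-→d5:-→d6:-→d7:-→d8:H3→d9:-→d10:-→d11:-→d12:-→d13:-→d14:-→d15:-→d16:H0→d17:-→d18:-→d19:-→d20:H2→d21:-→d22:-→d23:-→d24:H1  best=H1
  + 51.0.0.0/8 (H2) depth=8
  + 248.10.8.144/28 (H6) depth=28
  ? 198.0.12.28  path d0:-→d1:-→d2:-→d3:-→d4:-→d5:-→d6:-→d7:-→d8:H3→d9:-  best=H3
  ? 198.127.0.199  path d0:-→d1:-→d2:-→d3:-→d4:-→d5:-→d6:-→d7:-→d8:H3→d9:-→d10:-→d11:-→d12:-→d13:-→d14:-→d15:-→d16:H0  best=H0
  ? 51.0.11.57  path d0:-→d1:-→d2:-→d3:-→d4:-→d5:-→d6:-→d7:-→d8:H2  best=H2
  ? 198.127.0.55  path d0:-→d1:-→d2:-→d3:-→d4:-→d5:-→d6:-→d7:-→d8:H3→d9:-→d10:-→d11:-→d12:-→d13:-→d14:-→d15:-→d16:H0  best=H0
  ? 198.3.172.137  path d0:-→d1:-→d2:-→d3:-→d4:-→d5:-→d6:-→d7:-→d8:H3→d9:-  best=H3
  + 198.0.0.0/8 (H1) depth=8
  del 198.127.160.0/20 (clear depth 20)
  ? 198.127.0.200  path d0:-→d1:-→d2:-→d3:-→d4:-→d5:-→d6:-→d7:-→d8:H1→d9:-→d10:-→d11:-→d12:-→d13:-→d14:-→d15:-→d16:H0  best=H0

== LOOKUPS ==
["H1","H1","H1","H5","H2","H1","H3","H0","H2","H0","H3","H0"]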